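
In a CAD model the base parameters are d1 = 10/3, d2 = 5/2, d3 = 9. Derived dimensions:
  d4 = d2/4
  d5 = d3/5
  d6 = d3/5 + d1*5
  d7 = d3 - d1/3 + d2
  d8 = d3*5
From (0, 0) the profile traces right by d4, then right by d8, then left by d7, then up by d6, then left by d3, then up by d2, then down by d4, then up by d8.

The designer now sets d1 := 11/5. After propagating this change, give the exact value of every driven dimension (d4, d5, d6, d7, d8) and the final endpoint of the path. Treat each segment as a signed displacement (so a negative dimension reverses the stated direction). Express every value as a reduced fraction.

Apply edit: d1 := 11/5
  d4 = d2/4 = 5/8
  d5 = d3/5 = 9/5
  d6 = d3/5 + d1*5 = 64/5
  d7 = d3 - d1/3 + d2 = 323/30
  d8 = d3*5 = 45
Walk from origin (0, 0):
  seg 1: right by d4 = 5/8 → (5/8, 0)
  seg 2: right by d8 = 45 → (365/8, 0)
  seg 3: left by d7 = 323/30 → (4183/120, 0)
  seg 4: up by d6 = 64/5 → (4183/120, 64/5)
  seg 5: left by d3 = 9 → (3103/120, 64/5)
  seg 6: up by d2 = 5/2 → (3103/120, 153/10)
  seg 7: down by d4 = 5/8 → (3103/120, 587/40)
  seg 8: up by d8 = 45 → (3103/120, 2387/40)

d4 = 5/8
d5 = 9/5
d6 = 64/5
d7 = 323/30
d8 = 45
endpoint = (3103/120, 2387/40)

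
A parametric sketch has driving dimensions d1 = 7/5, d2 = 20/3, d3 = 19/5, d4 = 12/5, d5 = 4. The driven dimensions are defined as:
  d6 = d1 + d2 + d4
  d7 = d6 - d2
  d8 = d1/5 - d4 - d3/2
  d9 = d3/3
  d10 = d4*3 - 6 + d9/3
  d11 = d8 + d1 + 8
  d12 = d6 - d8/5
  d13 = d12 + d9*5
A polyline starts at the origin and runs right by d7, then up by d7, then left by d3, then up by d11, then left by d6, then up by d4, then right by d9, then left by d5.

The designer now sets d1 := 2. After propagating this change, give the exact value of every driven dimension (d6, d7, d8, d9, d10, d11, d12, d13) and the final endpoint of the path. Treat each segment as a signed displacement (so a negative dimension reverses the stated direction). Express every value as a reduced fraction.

Apply edit: d1 := 2
  d6 = d1 + d2 + d4 = 166/15
  d7 = d6 - d2 = 22/5
  d8 = d1/5 - d4 - d3/2 = -39/10
  d9 = d3/3 = 19/15
  d10 = d4*3 - 6 + d9/3 = 73/45
  d11 = d8 + d1 + 8 = 61/10
  d12 = d6 - d8/5 = 1777/150
  d13 = d12 + d9*5 = 909/50
Walk from origin (0, 0):
  seg 1: right by d7 = 22/5 → (22/5, 0)
  seg 2: up by d7 = 22/5 → (22/5, 22/5)
  seg 3: left by d3 = 19/5 → (3/5, 22/5)
  seg 4: up by d11 = 61/10 → (3/5, 21/2)
  seg 5: left by d6 = 166/15 → (-157/15, 21/2)
  seg 6: up by d4 = 12/5 → (-157/15, 129/10)
  seg 7: right by d9 = 19/15 → (-46/5, 129/10)
  seg 8: left by d5 = 4 → (-66/5, 129/10)

d6 = 166/15
d7 = 22/5
d8 = -39/10
d9 = 19/15
d10 = 73/45
d11 = 61/10
d12 = 1777/150
d13 = 909/50
endpoint = (-66/5, 129/10)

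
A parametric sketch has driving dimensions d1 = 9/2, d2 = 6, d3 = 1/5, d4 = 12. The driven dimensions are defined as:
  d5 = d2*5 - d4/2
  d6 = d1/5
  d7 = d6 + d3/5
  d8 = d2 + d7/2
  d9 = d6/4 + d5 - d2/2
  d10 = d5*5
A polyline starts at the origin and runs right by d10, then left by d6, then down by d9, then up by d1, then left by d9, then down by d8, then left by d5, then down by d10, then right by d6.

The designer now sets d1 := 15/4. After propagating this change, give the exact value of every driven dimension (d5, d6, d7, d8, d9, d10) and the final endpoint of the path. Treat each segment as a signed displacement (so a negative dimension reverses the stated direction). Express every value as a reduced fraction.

Apply edit: d1 := 15/4
  d5 = d2*5 - d4/2 = 24
  d6 = d1/5 = 3/4
  d7 = d6 + d3/5 = 79/100
  d8 = d2 + d7/2 = 1279/200
  d9 = d6/4 + d5 - d2/2 = 339/16
  d10 = d5*5 = 120
Walk from origin (0, 0):
  seg 1: right by d10 = 120 → (120, 0)
  seg 2: left by d6 = 3/4 → (477/4, 0)
  seg 3: down by d9 = 339/16 → (477/4, -339/16)
  seg 4: up by d1 = 15/4 → (477/4, -279/16)
  seg 5: left by d9 = 339/16 → (1569/16, -279/16)
  seg 6: down by d8 = 1279/200 → (1569/16, -9533/400)
  seg 7: left by d5 = 24 → (1185/16, -9533/400)
  seg 8: down by d10 = 120 → (1185/16, -57533/400)
  seg 9: right by d6 = 3/4 → (1197/16, -57533/400)

d5 = 24
d6 = 3/4
d7 = 79/100
d8 = 1279/200
d9 = 339/16
d10 = 120
endpoint = (1197/16, -57533/400)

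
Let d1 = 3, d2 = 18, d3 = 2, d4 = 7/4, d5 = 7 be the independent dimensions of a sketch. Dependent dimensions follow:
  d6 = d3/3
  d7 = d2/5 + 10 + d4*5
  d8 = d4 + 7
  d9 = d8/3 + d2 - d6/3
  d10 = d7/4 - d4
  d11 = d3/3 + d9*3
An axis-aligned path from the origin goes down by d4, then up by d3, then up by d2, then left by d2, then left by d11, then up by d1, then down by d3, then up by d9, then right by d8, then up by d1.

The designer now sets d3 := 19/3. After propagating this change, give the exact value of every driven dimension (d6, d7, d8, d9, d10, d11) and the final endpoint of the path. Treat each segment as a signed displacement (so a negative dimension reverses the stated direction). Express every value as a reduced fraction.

d6 = 19/9
d7 = 447/20
d8 = 35/4
d9 = 2183/108
d10 = 307/80
d11 = 251/4
endpoint = (-72, 2293/54)

Apply edit: d3 := 19/3
  d6 = d3/3 = 19/9
  d7 = d2/5 + 10 + d4*5 = 447/20
  d8 = d4 + 7 = 35/4
  d9 = d8/3 + d2 - d6/3 = 2183/108
  d10 = d7/4 - d4 = 307/80
  d11 = d3/3 + d9*3 = 251/4
Walk from origin (0, 0):
  seg 1: down by d4 = 7/4 → (0, -7/4)
  seg 2: up by d3 = 19/3 → (0, 55/12)
  seg 3: up by d2 = 18 → (0, 271/12)
  seg 4: left by d2 = 18 → (-18, 271/12)
  seg 5: left by d11 = 251/4 → (-323/4, 271/12)
  seg 6: up by d1 = 3 → (-323/4, 307/12)
  seg 7: down by d3 = 19/3 → (-323/4, 77/4)
  seg 8: up by d9 = 2183/108 → (-323/4, 2131/54)
  seg 9: right by d8 = 35/4 → (-72, 2131/54)
  seg 10: up by d1 = 3 → (-72, 2293/54)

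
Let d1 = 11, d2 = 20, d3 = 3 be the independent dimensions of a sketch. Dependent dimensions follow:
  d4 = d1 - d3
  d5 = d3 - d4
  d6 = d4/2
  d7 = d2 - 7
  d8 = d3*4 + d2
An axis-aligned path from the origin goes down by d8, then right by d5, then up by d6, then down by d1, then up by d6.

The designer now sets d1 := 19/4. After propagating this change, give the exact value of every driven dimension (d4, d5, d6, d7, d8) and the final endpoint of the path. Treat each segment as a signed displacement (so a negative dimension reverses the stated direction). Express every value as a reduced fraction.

d4 = 7/4
d5 = 5/4
d6 = 7/8
d7 = 13
d8 = 32
endpoint = (5/4, -35)

Apply edit: d1 := 19/4
  d4 = d1 - d3 = 7/4
  d5 = d3 - d4 = 5/4
  d6 = d4/2 = 7/8
  d7 = d2 - 7 = 13
  d8 = d3*4 + d2 = 32
Walk from origin (0, 0):
  seg 1: down by d8 = 32 → (0, -32)
  seg 2: right by d5 = 5/4 → (5/4, -32)
  seg 3: up by d6 = 7/8 → (5/4, -249/8)
  seg 4: down by d1 = 19/4 → (5/4, -287/8)
  seg 5: up by d6 = 7/8 → (5/4, -35)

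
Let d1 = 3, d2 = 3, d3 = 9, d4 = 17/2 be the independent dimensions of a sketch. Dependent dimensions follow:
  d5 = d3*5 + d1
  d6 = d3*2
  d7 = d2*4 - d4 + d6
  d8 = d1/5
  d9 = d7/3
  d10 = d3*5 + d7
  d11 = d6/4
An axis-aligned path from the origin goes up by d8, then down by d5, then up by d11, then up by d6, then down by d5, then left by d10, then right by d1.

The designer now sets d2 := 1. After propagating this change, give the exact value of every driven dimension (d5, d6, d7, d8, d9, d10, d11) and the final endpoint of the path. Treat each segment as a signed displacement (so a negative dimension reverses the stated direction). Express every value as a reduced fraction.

Apply edit: d2 := 1
  d5 = d3*5 + d1 = 48
  d6 = d3*2 = 18
  d7 = d2*4 - d4 + d6 = 27/2
  d8 = d1/5 = 3/5
  d9 = d7/3 = 9/2
  d10 = d3*5 + d7 = 117/2
  d11 = d6/4 = 9/2
Walk from origin (0, 0):
  seg 1: up by d8 = 3/5 → (0, 3/5)
  seg 2: down by d5 = 48 → (0, -237/5)
  seg 3: up by d11 = 9/2 → (0, -429/10)
  seg 4: up by d6 = 18 → (0, -249/10)
  seg 5: down by d5 = 48 → (0, -729/10)
  seg 6: left by d10 = 117/2 → (-117/2, -729/10)
  seg 7: right by d1 = 3 → (-111/2, -729/10)

d5 = 48
d6 = 18
d7 = 27/2
d8 = 3/5
d9 = 9/2
d10 = 117/2
d11 = 9/2
endpoint = (-111/2, -729/10)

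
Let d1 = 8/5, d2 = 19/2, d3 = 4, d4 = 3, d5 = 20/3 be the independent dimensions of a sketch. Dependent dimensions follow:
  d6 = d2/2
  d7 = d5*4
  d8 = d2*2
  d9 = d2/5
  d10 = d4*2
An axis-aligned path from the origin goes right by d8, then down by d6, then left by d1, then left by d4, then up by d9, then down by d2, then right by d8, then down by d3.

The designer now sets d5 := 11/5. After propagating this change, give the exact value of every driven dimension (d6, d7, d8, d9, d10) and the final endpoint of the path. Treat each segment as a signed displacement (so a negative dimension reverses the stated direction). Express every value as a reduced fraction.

Apply edit: d5 := 11/5
  d6 = d2/2 = 19/4
  d7 = d5*4 = 44/5
  d8 = d2*2 = 19
  d9 = d2/5 = 19/10
  d10 = d4*2 = 6
Walk from origin (0, 0):
  seg 1: right by d8 = 19 → (19, 0)
  seg 2: down by d6 = 19/4 → (19, -19/4)
  seg 3: left by d1 = 8/5 → (87/5, -19/4)
  seg 4: left by d4 = 3 → (72/5, -19/4)
  seg 5: up by d9 = 19/10 → (72/5, -57/20)
  seg 6: down by d2 = 19/2 → (72/5, -247/20)
  seg 7: right by d8 = 19 → (167/5, -247/20)
  seg 8: down by d3 = 4 → (167/5, -327/20)

d6 = 19/4
d7 = 44/5
d8 = 19
d9 = 19/10
d10 = 6
endpoint = (167/5, -327/20)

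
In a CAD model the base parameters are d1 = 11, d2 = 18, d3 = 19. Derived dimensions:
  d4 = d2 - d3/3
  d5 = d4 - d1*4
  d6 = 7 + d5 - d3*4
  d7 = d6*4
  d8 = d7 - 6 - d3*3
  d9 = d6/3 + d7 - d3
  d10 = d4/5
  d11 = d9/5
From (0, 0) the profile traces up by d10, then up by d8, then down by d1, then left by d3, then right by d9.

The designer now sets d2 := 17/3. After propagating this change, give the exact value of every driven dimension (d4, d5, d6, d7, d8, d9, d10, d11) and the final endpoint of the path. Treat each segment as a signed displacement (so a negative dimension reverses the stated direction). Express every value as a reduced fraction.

Apply edit: d2 := 17/3
  d4 = d2 - d3/3 = -2/3
  d5 = d4 - d1*4 = -134/3
  d6 = 7 + d5 - d3*4 = -341/3
  d7 = d6*4 = -1364/3
  d8 = d7 - 6 - d3*3 = -1553/3
  d9 = d6/3 + d7 - d3 = -4604/9
  d10 = d4/5 = -2/15
  d11 = d9/5 = -4604/45
Walk from origin (0, 0):
  seg 1: up by d10 = -2/15 → (0, -2/15)
  seg 2: up by d8 = -1553/3 → (0, -2589/5)
  seg 3: down by d1 = 11 → (0, -2644/5)
  seg 4: left by d3 = 19 → (-19, -2644/5)
  seg 5: right by d9 = -4604/9 → (-4775/9, -2644/5)

d4 = -2/3
d5 = -134/3
d6 = -341/3
d7 = -1364/3
d8 = -1553/3
d9 = -4604/9
d10 = -2/15
d11 = -4604/45
endpoint = (-4775/9, -2644/5)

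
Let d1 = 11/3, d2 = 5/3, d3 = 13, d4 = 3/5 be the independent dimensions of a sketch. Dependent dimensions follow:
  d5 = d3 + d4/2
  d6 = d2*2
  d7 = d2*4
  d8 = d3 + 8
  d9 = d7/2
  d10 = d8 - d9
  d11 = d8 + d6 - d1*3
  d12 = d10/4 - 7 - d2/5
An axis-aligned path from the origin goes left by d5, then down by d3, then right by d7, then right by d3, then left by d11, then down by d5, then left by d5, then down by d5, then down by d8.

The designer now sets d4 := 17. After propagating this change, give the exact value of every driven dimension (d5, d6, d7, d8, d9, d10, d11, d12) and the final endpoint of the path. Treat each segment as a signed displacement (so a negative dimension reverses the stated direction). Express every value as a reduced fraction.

d5 = 43/2
d6 = 10/3
d7 = 20/3
d8 = 21
d9 = 10/3
d10 = 53/3
d11 = 40/3
d12 = -35/12
endpoint = (-110/3, -77)

Apply edit: d4 := 17
  d5 = d3 + d4/2 = 43/2
  d6 = d2*2 = 10/3
  d7 = d2*4 = 20/3
  d8 = d3 + 8 = 21
  d9 = d7/2 = 10/3
  d10 = d8 - d9 = 53/3
  d11 = d8 + d6 - d1*3 = 40/3
  d12 = d10/4 - 7 - d2/5 = -35/12
Walk from origin (0, 0):
  seg 1: left by d5 = 43/2 → (-43/2, 0)
  seg 2: down by d3 = 13 → (-43/2, -13)
  seg 3: right by d7 = 20/3 → (-89/6, -13)
  seg 4: right by d3 = 13 → (-11/6, -13)
  seg 5: left by d11 = 40/3 → (-91/6, -13)
  seg 6: down by d5 = 43/2 → (-91/6, -69/2)
  seg 7: left by d5 = 43/2 → (-110/3, -69/2)
  seg 8: down by d5 = 43/2 → (-110/3, -56)
  seg 9: down by d8 = 21 → (-110/3, -77)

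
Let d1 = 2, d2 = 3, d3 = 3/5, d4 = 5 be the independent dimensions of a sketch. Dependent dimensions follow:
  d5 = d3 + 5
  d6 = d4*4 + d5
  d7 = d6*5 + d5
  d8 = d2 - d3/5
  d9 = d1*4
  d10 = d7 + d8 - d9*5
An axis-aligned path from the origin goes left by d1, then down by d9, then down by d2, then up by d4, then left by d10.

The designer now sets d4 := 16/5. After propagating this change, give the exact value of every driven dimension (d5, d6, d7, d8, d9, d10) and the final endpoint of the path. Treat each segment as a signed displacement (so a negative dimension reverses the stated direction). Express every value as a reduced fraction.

d5 = 28/5
d6 = 92/5
d7 = 488/5
d8 = 72/25
d9 = 8
d10 = 1512/25
endpoint = (-1562/25, -39/5)

Apply edit: d4 := 16/5
  d5 = d3 + 5 = 28/5
  d6 = d4*4 + d5 = 92/5
  d7 = d6*5 + d5 = 488/5
  d8 = d2 - d3/5 = 72/25
  d9 = d1*4 = 8
  d10 = d7 + d8 - d9*5 = 1512/25
Walk from origin (0, 0):
  seg 1: left by d1 = 2 → (-2, 0)
  seg 2: down by d9 = 8 → (-2, -8)
  seg 3: down by d2 = 3 → (-2, -11)
  seg 4: up by d4 = 16/5 → (-2, -39/5)
  seg 5: left by d10 = 1512/25 → (-1562/25, -39/5)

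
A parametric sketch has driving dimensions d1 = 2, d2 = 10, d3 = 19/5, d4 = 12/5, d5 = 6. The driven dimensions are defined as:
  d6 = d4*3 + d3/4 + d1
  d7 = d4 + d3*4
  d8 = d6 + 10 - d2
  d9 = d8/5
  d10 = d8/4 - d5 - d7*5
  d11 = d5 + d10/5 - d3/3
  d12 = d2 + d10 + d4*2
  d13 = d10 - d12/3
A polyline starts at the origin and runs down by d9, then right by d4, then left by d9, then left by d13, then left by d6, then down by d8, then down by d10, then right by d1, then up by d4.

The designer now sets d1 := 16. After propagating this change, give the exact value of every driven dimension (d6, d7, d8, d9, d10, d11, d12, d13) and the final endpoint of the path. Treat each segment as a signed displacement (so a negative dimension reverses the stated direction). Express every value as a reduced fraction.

Apply edit: d1 := 16
  d6 = d4*3 + d3/4 + d1 = 483/20
  d7 = d4 + d3*4 = 88/5
  d8 = d6 + 10 - d2 = 483/20
  d9 = d8/5 = 483/100
  d10 = d8/4 - d5 - d7*5 = -7037/80
  d11 = d5 + d10/5 - d3/3 = -15431/1200
  d12 = d2 + d10 + d4*2 = -5853/80
  d13 = d10 - d12/3 = -2543/40
Walk from origin (0, 0):
  seg 1: down by d9 = 483/100 → (0, -483/100)
  seg 2: right by d4 = 12/5 → (12/5, -483/100)
  seg 3: left by d9 = 483/100 → (-243/100, -483/100)
  seg 4: left by d13 = -2543/40 → (12229/200, -483/100)
  seg 5: left by d6 = 483/20 → (7399/200, -483/100)
  seg 6: down by d8 = 483/20 → (7399/200, -1449/50)
  seg 7: down by d10 = -7037/80 → (7399/200, 23593/400)
  seg 8: right by d1 = 16 → (10599/200, 23593/400)
  seg 9: up by d4 = 12/5 → (10599/200, 24553/400)

d6 = 483/20
d7 = 88/5
d8 = 483/20
d9 = 483/100
d10 = -7037/80
d11 = -15431/1200
d12 = -5853/80
d13 = -2543/40
endpoint = (10599/200, 24553/400)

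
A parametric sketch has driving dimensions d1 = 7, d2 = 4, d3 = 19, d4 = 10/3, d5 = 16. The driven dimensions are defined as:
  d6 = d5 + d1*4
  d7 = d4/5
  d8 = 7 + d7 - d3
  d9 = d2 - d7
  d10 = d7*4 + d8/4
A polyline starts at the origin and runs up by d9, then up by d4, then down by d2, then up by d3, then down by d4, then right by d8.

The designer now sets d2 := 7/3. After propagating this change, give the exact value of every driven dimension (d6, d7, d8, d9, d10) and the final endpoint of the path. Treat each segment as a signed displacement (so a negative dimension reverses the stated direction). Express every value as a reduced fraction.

Apply edit: d2 := 7/3
  d6 = d5 + d1*4 = 44
  d7 = d4/5 = 2/3
  d8 = 7 + d7 - d3 = -34/3
  d9 = d2 - d7 = 5/3
  d10 = d7*4 + d8/4 = -1/6
Walk from origin (0, 0):
  seg 1: up by d9 = 5/3 → (0, 5/3)
  seg 2: up by d4 = 10/3 → (0, 5)
  seg 3: down by d2 = 7/3 → (0, 8/3)
  seg 4: up by d3 = 19 → (0, 65/3)
  seg 5: down by d4 = 10/3 → (0, 55/3)
  seg 6: right by d8 = -34/3 → (-34/3, 55/3)

d6 = 44
d7 = 2/3
d8 = -34/3
d9 = 5/3
d10 = -1/6
endpoint = (-34/3, 55/3)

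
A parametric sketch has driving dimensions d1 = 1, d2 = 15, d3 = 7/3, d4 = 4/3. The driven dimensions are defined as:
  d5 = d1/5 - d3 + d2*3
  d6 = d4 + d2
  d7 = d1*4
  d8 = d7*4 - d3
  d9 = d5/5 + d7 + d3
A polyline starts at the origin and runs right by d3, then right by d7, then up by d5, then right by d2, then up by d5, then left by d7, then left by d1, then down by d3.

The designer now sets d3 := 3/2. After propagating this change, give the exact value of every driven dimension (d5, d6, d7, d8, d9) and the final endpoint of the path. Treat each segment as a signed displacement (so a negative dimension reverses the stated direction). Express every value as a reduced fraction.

d5 = 437/10
d6 = 49/3
d7 = 4
d8 = 29/2
d9 = 356/25
endpoint = (31/2, 859/10)

Apply edit: d3 := 3/2
  d5 = d1/5 - d3 + d2*3 = 437/10
  d6 = d4 + d2 = 49/3
  d7 = d1*4 = 4
  d8 = d7*4 - d3 = 29/2
  d9 = d5/5 + d7 + d3 = 356/25
Walk from origin (0, 0):
  seg 1: right by d3 = 3/2 → (3/2, 0)
  seg 2: right by d7 = 4 → (11/2, 0)
  seg 3: up by d5 = 437/10 → (11/2, 437/10)
  seg 4: right by d2 = 15 → (41/2, 437/10)
  seg 5: up by d5 = 437/10 → (41/2, 437/5)
  seg 6: left by d7 = 4 → (33/2, 437/5)
  seg 7: left by d1 = 1 → (31/2, 437/5)
  seg 8: down by d3 = 3/2 → (31/2, 859/10)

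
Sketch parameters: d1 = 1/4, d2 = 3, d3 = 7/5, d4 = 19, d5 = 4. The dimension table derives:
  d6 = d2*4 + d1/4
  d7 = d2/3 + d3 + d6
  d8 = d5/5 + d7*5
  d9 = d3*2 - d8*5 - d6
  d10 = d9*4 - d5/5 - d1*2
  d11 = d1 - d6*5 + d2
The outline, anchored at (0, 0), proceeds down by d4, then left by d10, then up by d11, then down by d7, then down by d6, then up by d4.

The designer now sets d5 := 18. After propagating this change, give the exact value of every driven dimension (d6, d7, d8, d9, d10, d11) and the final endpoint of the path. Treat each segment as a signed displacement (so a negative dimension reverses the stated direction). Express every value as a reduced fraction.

d6 = 193/16
d7 = 1157/80
d8 = 6073/80
d9 = -15553/40
d10 = -7797/5
d11 = -913/16
endpoint = (7797/5, -6687/80)

Apply edit: d5 := 18
  d6 = d2*4 + d1/4 = 193/16
  d7 = d2/3 + d3 + d6 = 1157/80
  d8 = d5/5 + d7*5 = 6073/80
  d9 = d3*2 - d8*5 - d6 = -15553/40
  d10 = d9*4 - d5/5 - d1*2 = -7797/5
  d11 = d1 - d6*5 + d2 = -913/16
Walk from origin (0, 0):
  seg 1: down by d4 = 19 → (0, -19)
  seg 2: left by d10 = -7797/5 → (7797/5, -19)
  seg 3: up by d11 = -913/16 → (7797/5, -1217/16)
  seg 4: down by d7 = 1157/80 → (7797/5, -3621/40)
  seg 5: down by d6 = 193/16 → (7797/5, -8207/80)
  seg 6: up by d4 = 19 → (7797/5, -6687/80)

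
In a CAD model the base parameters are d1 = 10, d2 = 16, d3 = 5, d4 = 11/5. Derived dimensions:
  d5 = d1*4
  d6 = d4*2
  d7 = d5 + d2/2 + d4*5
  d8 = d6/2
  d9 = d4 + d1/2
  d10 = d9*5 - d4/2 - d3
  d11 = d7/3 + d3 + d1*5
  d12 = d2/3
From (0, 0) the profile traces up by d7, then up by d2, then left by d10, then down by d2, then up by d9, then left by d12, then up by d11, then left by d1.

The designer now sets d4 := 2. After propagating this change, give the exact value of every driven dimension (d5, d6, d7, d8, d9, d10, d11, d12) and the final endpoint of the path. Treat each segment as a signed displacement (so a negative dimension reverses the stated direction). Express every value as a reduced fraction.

d5 = 40
d6 = 4
d7 = 58
d8 = 2
d9 = 7
d10 = 29
d11 = 223/3
d12 = 16/3
endpoint = (-133/3, 418/3)

Apply edit: d4 := 2
  d5 = d1*4 = 40
  d6 = d4*2 = 4
  d7 = d5 + d2/2 + d4*5 = 58
  d8 = d6/2 = 2
  d9 = d4 + d1/2 = 7
  d10 = d9*5 - d4/2 - d3 = 29
  d11 = d7/3 + d3 + d1*5 = 223/3
  d12 = d2/3 = 16/3
Walk from origin (0, 0):
  seg 1: up by d7 = 58 → (0, 58)
  seg 2: up by d2 = 16 → (0, 74)
  seg 3: left by d10 = 29 → (-29, 74)
  seg 4: down by d2 = 16 → (-29, 58)
  seg 5: up by d9 = 7 → (-29, 65)
  seg 6: left by d12 = 16/3 → (-103/3, 65)
  seg 7: up by d11 = 223/3 → (-103/3, 418/3)
  seg 8: left by d1 = 10 → (-133/3, 418/3)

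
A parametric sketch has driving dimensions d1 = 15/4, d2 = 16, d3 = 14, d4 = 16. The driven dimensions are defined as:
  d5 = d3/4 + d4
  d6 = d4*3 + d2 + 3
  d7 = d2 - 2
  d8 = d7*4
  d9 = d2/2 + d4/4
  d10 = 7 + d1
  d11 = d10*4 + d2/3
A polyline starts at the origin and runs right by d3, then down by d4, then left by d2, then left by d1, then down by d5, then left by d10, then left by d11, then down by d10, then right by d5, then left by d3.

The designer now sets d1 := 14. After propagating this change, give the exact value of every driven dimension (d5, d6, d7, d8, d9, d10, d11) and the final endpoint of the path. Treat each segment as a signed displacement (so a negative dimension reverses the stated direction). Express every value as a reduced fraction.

Apply edit: d1 := 14
  d5 = d3/4 + d4 = 39/2
  d6 = d4*3 + d2 + 3 = 67
  d7 = d2 - 2 = 14
  d8 = d7*4 = 56
  d9 = d2/2 + d4/4 = 12
  d10 = 7 + d1 = 21
  d11 = d10*4 + d2/3 = 268/3
Walk from origin (0, 0):
  seg 1: right by d3 = 14 → (14, 0)
  seg 2: down by d4 = 16 → (14, -16)
  seg 3: left by d2 = 16 → (-2, -16)
  seg 4: left by d1 = 14 → (-16, -16)
  seg 5: down by d5 = 39/2 → (-16, -71/2)
  seg 6: left by d10 = 21 → (-37, -71/2)
  seg 7: left by d11 = 268/3 → (-379/3, -71/2)
  seg 8: down by d10 = 21 → (-379/3, -113/2)
  seg 9: right by d5 = 39/2 → (-641/6, -113/2)
  seg 10: left by d3 = 14 → (-725/6, -113/2)

d5 = 39/2
d6 = 67
d7 = 14
d8 = 56
d9 = 12
d10 = 21
d11 = 268/3
endpoint = (-725/6, -113/2)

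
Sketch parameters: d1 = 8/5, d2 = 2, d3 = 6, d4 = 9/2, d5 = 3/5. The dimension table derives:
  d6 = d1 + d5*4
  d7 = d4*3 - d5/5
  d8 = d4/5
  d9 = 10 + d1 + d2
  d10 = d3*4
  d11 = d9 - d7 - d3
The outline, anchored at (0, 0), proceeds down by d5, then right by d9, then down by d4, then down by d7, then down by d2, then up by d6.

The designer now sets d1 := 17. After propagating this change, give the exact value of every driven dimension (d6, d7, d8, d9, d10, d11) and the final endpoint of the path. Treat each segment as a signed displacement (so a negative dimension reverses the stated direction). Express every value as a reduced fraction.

Apply edit: d1 := 17
  d6 = d1 + d5*4 = 97/5
  d7 = d4*3 - d5/5 = 669/50
  d8 = d4/5 = 9/10
  d9 = 10 + d1 + d2 = 29
  d10 = d3*4 = 24
  d11 = d9 - d7 - d3 = 481/50
Walk from origin (0, 0):
  seg 1: down by d5 = 3/5 → (0, -3/5)
  seg 2: right by d9 = 29 → (29, -3/5)
  seg 3: down by d4 = 9/2 → (29, -51/10)
  seg 4: down by d7 = 669/50 → (29, -462/25)
  seg 5: down by d2 = 2 → (29, -512/25)
  seg 6: up by d6 = 97/5 → (29, -27/25)

d6 = 97/5
d7 = 669/50
d8 = 9/10
d9 = 29
d10 = 24
d11 = 481/50
endpoint = (29, -27/25)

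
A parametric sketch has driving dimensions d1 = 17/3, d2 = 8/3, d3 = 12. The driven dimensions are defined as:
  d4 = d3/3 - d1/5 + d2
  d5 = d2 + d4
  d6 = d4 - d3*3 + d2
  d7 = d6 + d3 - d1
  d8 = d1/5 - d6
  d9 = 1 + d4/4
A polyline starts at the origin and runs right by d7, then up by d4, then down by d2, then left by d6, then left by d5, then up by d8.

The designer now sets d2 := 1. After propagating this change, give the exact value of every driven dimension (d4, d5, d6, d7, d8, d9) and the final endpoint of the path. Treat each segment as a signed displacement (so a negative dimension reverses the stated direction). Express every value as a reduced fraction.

d4 = 58/15
d5 = 73/15
d6 = -467/15
d7 = -124/5
d8 = 484/15
d9 = 59/30
endpoint = (22/15, 527/15)

Apply edit: d2 := 1
  d4 = d3/3 - d1/5 + d2 = 58/15
  d5 = d2 + d4 = 73/15
  d6 = d4 - d3*3 + d2 = -467/15
  d7 = d6 + d3 - d1 = -124/5
  d8 = d1/5 - d6 = 484/15
  d9 = 1 + d4/4 = 59/30
Walk from origin (0, 0):
  seg 1: right by d7 = -124/5 → (-124/5, 0)
  seg 2: up by d4 = 58/15 → (-124/5, 58/15)
  seg 3: down by d2 = 1 → (-124/5, 43/15)
  seg 4: left by d6 = -467/15 → (19/3, 43/15)
  seg 5: left by d5 = 73/15 → (22/15, 43/15)
  seg 6: up by d8 = 484/15 → (22/15, 527/15)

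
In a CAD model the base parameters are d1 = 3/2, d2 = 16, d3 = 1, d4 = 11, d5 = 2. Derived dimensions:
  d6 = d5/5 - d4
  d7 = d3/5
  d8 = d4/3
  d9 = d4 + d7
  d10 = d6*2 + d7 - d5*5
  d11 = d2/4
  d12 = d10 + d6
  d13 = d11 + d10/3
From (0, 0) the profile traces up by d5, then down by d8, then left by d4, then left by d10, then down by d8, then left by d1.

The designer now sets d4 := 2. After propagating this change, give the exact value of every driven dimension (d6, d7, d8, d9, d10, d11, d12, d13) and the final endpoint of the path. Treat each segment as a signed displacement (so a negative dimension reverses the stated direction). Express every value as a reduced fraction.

d6 = -8/5
d7 = 1/5
d8 = 2/3
d9 = 11/5
d10 = -13
d11 = 4
d12 = -73/5
d13 = -1/3
endpoint = (19/2, 2/3)

Apply edit: d4 := 2
  d6 = d5/5 - d4 = -8/5
  d7 = d3/5 = 1/5
  d8 = d4/3 = 2/3
  d9 = d4 + d7 = 11/5
  d10 = d6*2 + d7 - d5*5 = -13
  d11 = d2/4 = 4
  d12 = d10 + d6 = -73/5
  d13 = d11 + d10/3 = -1/3
Walk from origin (0, 0):
  seg 1: up by d5 = 2 → (0, 2)
  seg 2: down by d8 = 2/3 → (0, 4/3)
  seg 3: left by d4 = 2 → (-2, 4/3)
  seg 4: left by d10 = -13 → (11, 4/3)
  seg 5: down by d8 = 2/3 → (11, 2/3)
  seg 6: left by d1 = 3/2 → (19/2, 2/3)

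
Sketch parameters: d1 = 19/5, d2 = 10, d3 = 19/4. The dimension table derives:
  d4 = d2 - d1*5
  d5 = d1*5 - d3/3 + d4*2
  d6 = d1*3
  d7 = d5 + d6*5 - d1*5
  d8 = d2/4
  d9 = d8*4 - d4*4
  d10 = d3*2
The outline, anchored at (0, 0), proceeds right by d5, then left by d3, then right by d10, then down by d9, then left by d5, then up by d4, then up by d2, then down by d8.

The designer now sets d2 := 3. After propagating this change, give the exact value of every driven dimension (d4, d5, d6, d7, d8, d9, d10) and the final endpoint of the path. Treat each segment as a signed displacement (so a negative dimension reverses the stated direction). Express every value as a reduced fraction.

Apply edit: d2 := 3
  d4 = d2 - d1*5 = -16
  d5 = d1*5 - d3/3 + d4*2 = -175/12
  d6 = d1*3 = 57/5
  d7 = d5 + d6*5 - d1*5 = 281/12
  d8 = d2/4 = 3/4
  d9 = d8*4 - d4*4 = 67
  d10 = d3*2 = 19/2
Walk from origin (0, 0):
  seg 1: right by d5 = -175/12 → (-175/12, 0)
  seg 2: left by d3 = 19/4 → (-58/3, 0)
  seg 3: right by d10 = 19/2 → (-59/6, 0)
  seg 4: down by d9 = 67 → (-59/6, -67)
  seg 5: left by d5 = -175/12 → (19/4, -67)
  seg 6: up by d4 = -16 → (19/4, -83)
  seg 7: up by d2 = 3 → (19/4, -80)
  seg 8: down by d8 = 3/4 → (19/4, -323/4)

d4 = -16
d5 = -175/12
d6 = 57/5
d7 = 281/12
d8 = 3/4
d9 = 67
d10 = 19/2
endpoint = (19/4, -323/4)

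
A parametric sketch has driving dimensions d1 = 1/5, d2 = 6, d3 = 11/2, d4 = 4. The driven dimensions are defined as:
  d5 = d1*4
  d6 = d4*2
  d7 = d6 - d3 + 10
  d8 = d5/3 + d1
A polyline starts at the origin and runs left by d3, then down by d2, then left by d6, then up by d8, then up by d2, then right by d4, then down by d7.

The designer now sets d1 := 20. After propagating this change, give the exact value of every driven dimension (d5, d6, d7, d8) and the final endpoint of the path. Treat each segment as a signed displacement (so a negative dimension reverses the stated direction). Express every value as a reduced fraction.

d5 = 80
d6 = 8
d7 = 25/2
d8 = 140/3
endpoint = (-19/2, 205/6)

Apply edit: d1 := 20
  d5 = d1*4 = 80
  d6 = d4*2 = 8
  d7 = d6 - d3 + 10 = 25/2
  d8 = d5/3 + d1 = 140/3
Walk from origin (0, 0):
  seg 1: left by d3 = 11/2 → (-11/2, 0)
  seg 2: down by d2 = 6 → (-11/2, -6)
  seg 3: left by d6 = 8 → (-27/2, -6)
  seg 4: up by d8 = 140/3 → (-27/2, 122/3)
  seg 5: up by d2 = 6 → (-27/2, 140/3)
  seg 6: right by d4 = 4 → (-19/2, 140/3)
  seg 7: down by d7 = 25/2 → (-19/2, 205/6)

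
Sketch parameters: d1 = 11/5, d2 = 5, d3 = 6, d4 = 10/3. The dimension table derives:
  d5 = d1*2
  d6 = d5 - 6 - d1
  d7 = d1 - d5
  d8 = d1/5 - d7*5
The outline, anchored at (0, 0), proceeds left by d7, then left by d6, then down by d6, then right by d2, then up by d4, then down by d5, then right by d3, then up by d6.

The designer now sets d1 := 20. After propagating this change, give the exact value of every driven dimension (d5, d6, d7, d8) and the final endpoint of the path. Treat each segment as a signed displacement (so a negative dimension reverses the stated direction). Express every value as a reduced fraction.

d5 = 40
d6 = 14
d7 = -20
d8 = 104
endpoint = (17, -110/3)

Apply edit: d1 := 20
  d5 = d1*2 = 40
  d6 = d5 - 6 - d1 = 14
  d7 = d1 - d5 = -20
  d8 = d1/5 - d7*5 = 104
Walk from origin (0, 0):
  seg 1: left by d7 = -20 → (20, 0)
  seg 2: left by d6 = 14 → (6, 0)
  seg 3: down by d6 = 14 → (6, -14)
  seg 4: right by d2 = 5 → (11, -14)
  seg 5: up by d4 = 10/3 → (11, -32/3)
  seg 6: down by d5 = 40 → (11, -152/3)
  seg 7: right by d3 = 6 → (17, -152/3)
  seg 8: up by d6 = 14 → (17, -110/3)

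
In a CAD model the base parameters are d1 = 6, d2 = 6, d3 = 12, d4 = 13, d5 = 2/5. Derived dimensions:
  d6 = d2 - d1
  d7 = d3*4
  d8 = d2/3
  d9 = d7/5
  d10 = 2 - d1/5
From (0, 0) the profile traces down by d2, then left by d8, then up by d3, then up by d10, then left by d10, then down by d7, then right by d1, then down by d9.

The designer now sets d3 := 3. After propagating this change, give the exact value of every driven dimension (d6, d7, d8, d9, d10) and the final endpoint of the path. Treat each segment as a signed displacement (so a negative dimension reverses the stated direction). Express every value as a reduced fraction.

d6 = 0
d7 = 12
d8 = 2
d9 = 12/5
d10 = 4/5
endpoint = (16/5, -83/5)

Apply edit: d3 := 3
  d6 = d2 - d1 = 0
  d7 = d3*4 = 12
  d8 = d2/3 = 2
  d9 = d7/5 = 12/5
  d10 = 2 - d1/5 = 4/5
Walk from origin (0, 0):
  seg 1: down by d2 = 6 → (0, -6)
  seg 2: left by d8 = 2 → (-2, -6)
  seg 3: up by d3 = 3 → (-2, -3)
  seg 4: up by d10 = 4/5 → (-2, -11/5)
  seg 5: left by d10 = 4/5 → (-14/5, -11/5)
  seg 6: down by d7 = 12 → (-14/5, -71/5)
  seg 7: right by d1 = 6 → (16/5, -71/5)
  seg 8: down by d9 = 12/5 → (16/5, -83/5)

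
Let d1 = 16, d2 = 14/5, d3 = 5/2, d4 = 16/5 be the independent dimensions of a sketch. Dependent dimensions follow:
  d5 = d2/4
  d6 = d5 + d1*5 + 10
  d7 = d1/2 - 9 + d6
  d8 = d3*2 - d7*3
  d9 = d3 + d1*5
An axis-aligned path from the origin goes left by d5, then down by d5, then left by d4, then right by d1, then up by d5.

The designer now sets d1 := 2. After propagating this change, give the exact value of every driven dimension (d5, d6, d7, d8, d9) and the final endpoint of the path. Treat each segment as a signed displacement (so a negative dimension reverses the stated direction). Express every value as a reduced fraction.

Apply edit: d1 := 2
  d5 = d2/4 = 7/10
  d6 = d5 + d1*5 + 10 = 207/10
  d7 = d1/2 - 9 + d6 = 127/10
  d8 = d3*2 - d7*3 = -331/10
  d9 = d3 + d1*5 = 25/2
Walk from origin (0, 0):
  seg 1: left by d5 = 7/10 → (-7/10, 0)
  seg 2: down by d5 = 7/10 → (-7/10, -7/10)
  seg 3: left by d4 = 16/5 → (-39/10, -7/10)
  seg 4: right by d1 = 2 → (-19/10, -7/10)
  seg 5: up by d5 = 7/10 → (-19/10, 0)

d5 = 7/10
d6 = 207/10
d7 = 127/10
d8 = -331/10
d9 = 25/2
endpoint = (-19/10, 0)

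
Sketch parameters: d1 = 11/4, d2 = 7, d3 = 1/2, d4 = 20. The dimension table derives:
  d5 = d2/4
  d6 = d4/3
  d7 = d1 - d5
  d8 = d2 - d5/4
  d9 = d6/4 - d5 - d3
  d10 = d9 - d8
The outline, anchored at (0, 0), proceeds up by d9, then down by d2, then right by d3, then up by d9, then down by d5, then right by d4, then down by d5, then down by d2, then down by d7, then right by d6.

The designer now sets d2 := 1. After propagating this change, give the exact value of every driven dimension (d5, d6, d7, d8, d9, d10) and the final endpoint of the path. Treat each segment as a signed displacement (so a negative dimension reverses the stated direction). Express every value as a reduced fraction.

Apply edit: d2 := 1
  d5 = d2/4 = 1/4
  d6 = d4/3 = 20/3
  d7 = d1 - d5 = 5/2
  d8 = d2 - d5/4 = 15/16
  d9 = d6/4 - d5 - d3 = 11/12
  d10 = d9 - d8 = -1/48
Walk from origin (0, 0):
  seg 1: up by d9 = 11/12 → (0, 11/12)
  seg 2: down by d2 = 1 → (0, -1/12)
  seg 3: right by d3 = 1/2 → (1/2, -1/12)
  seg 4: up by d9 = 11/12 → (1/2, 5/6)
  seg 5: down by d5 = 1/4 → (1/2, 7/12)
  seg 6: right by d4 = 20 → (41/2, 7/12)
  seg 7: down by d5 = 1/4 → (41/2, 1/3)
  seg 8: down by d2 = 1 → (41/2, -2/3)
  seg 9: down by d7 = 5/2 → (41/2, -19/6)
  seg 10: right by d6 = 20/3 → (163/6, -19/6)

d5 = 1/4
d6 = 20/3
d7 = 5/2
d8 = 15/16
d9 = 11/12
d10 = -1/48
endpoint = (163/6, -19/6)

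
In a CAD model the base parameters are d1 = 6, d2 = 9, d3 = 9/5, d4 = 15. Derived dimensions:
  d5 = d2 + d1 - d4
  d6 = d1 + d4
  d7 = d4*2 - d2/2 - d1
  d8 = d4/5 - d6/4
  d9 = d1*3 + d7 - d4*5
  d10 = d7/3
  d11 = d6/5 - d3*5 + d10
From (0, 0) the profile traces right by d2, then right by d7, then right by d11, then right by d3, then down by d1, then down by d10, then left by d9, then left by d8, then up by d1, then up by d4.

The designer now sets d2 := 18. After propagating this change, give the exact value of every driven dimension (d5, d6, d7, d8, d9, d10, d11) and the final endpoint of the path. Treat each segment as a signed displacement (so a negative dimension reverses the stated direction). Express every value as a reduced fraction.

Apply edit: d2 := 18
  d5 = d2 + d1 - d4 = 9
  d6 = d1 + d4 = 21
  d7 = d4*2 - d2/2 - d1 = 15
  d8 = d4/5 - d6/4 = -9/4
  d9 = d1*3 + d7 - d4*5 = -42
  d10 = d7/3 = 5
  d11 = d6/5 - d3*5 + d10 = 1/5
Walk from origin (0, 0):
  seg 1: right by d2 = 18 → (18, 0)
  seg 2: right by d7 = 15 → (33, 0)
  seg 3: right by d11 = 1/5 → (166/5, 0)
  seg 4: right by d3 = 9/5 → (35, 0)
  seg 5: down by d1 = 6 → (35, -6)
  seg 6: down by d10 = 5 → (35, -11)
  seg 7: left by d9 = -42 → (77, -11)
  seg 8: left by d8 = -9/4 → (317/4, -11)
  seg 9: up by d1 = 6 → (317/4, -5)
  seg 10: up by d4 = 15 → (317/4, 10)

d5 = 9
d6 = 21
d7 = 15
d8 = -9/4
d9 = -42
d10 = 5
d11 = 1/5
endpoint = (317/4, 10)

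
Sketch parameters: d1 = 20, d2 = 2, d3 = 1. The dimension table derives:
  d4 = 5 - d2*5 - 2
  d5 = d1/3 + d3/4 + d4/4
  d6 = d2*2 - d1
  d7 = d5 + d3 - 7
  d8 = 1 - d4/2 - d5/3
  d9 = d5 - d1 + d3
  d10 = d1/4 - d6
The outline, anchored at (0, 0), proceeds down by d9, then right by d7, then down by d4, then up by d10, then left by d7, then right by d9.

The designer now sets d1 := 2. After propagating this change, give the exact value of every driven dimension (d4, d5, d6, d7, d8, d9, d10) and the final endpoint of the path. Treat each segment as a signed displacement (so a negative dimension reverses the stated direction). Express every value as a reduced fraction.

d4 = -7
d5 = -5/6
d6 = 2
d7 = -41/6
d8 = 43/9
d9 = -11/6
d10 = -3/2
endpoint = (-11/6, 22/3)

Apply edit: d1 := 2
  d4 = 5 - d2*5 - 2 = -7
  d5 = d1/3 + d3/4 + d4/4 = -5/6
  d6 = d2*2 - d1 = 2
  d7 = d5 + d3 - 7 = -41/6
  d8 = 1 - d4/2 - d5/3 = 43/9
  d9 = d5 - d1 + d3 = -11/6
  d10 = d1/4 - d6 = -3/2
Walk from origin (0, 0):
  seg 1: down by d9 = -11/6 → (0, 11/6)
  seg 2: right by d7 = -41/6 → (-41/6, 11/6)
  seg 3: down by d4 = -7 → (-41/6, 53/6)
  seg 4: up by d10 = -3/2 → (-41/6, 22/3)
  seg 5: left by d7 = -41/6 → (0, 22/3)
  seg 6: right by d9 = -11/6 → (-11/6, 22/3)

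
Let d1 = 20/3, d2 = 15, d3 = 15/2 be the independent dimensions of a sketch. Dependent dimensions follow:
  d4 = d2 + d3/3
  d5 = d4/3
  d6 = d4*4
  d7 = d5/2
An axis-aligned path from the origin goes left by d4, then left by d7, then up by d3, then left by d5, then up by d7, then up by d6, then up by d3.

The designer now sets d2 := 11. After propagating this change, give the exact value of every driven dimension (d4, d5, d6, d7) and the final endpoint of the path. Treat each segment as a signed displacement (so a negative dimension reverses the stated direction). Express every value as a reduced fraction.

Apply edit: d2 := 11
  d4 = d2 + d3/3 = 27/2
  d5 = d4/3 = 9/2
  d6 = d4*4 = 54
  d7 = d5/2 = 9/4
Walk from origin (0, 0):
  seg 1: left by d4 = 27/2 → (-27/2, 0)
  seg 2: left by d7 = 9/4 → (-63/4, 0)
  seg 3: up by d3 = 15/2 → (-63/4, 15/2)
  seg 4: left by d5 = 9/2 → (-81/4, 15/2)
  seg 5: up by d7 = 9/4 → (-81/4, 39/4)
  seg 6: up by d6 = 54 → (-81/4, 255/4)
  seg 7: up by d3 = 15/2 → (-81/4, 285/4)

d4 = 27/2
d5 = 9/2
d6 = 54
d7 = 9/4
endpoint = (-81/4, 285/4)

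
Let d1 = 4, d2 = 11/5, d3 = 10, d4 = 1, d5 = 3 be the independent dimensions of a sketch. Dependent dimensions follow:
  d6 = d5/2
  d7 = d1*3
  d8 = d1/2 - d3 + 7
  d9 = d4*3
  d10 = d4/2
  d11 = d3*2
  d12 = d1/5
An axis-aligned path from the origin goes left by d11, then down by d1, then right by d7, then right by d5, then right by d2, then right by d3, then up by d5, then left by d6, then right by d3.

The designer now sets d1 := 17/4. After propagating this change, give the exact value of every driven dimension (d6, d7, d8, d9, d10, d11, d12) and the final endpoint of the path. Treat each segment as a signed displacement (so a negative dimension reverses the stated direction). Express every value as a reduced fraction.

Apply edit: d1 := 17/4
  d6 = d5/2 = 3/2
  d7 = d1*3 = 51/4
  d8 = d1/2 - d3 + 7 = -7/8
  d9 = d4*3 = 3
  d10 = d4/2 = 1/2
  d11 = d3*2 = 20
  d12 = d1/5 = 17/20
Walk from origin (0, 0):
  seg 1: left by d11 = 20 → (-20, 0)
  seg 2: down by d1 = 17/4 → (-20, -17/4)
  seg 3: right by d7 = 51/4 → (-29/4, -17/4)
  seg 4: right by d5 = 3 → (-17/4, -17/4)
  seg 5: right by d2 = 11/5 → (-41/20, -17/4)
  seg 6: right by d3 = 10 → (159/20, -17/4)
  seg 7: up by d5 = 3 → (159/20, -5/4)
  seg 8: left by d6 = 3/2 → (129/20, -5/4)
  seg 9: right by d3 = 10 → (329/20, -5/4)

d6 = 3/2
d7 = 51/4
d8 = -7/8
d9 = 3
d10 = 1/2
d11 = 20
d12 = 17/20
endpoint = (329/20, -5/4)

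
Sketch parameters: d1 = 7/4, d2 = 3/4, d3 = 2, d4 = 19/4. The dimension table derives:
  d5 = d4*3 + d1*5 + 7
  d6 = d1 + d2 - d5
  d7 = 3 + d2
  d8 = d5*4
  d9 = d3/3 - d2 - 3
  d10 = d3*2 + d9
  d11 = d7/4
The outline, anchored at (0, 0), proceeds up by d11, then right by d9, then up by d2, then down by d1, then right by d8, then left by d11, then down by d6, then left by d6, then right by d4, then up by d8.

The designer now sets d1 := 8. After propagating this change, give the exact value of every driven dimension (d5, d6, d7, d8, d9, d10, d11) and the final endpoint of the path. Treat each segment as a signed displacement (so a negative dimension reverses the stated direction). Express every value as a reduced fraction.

d5 = 245/4
d6 = -105/2
d7 = 15/4
d8 = 245
d9 = -37/12
d10 = 11/12
d11 = 15/16
endpoint = (14315/48, 4659/16)

Apply edit: d1 := 8
  d5 = d4*3 + d1*5 + 7 = 245/4
  d6 = d1 + d2 - d5 = -105/2
  d7 = 3 + d2 = 15/4
  d8 = d5*4 = 245
  d9 = d3/3 - d2 - 3 = -37/12
  d10 = d3*2 + d9 = 11/12
  d11 = d7/4 = 15/16
Walk from origin (0, 0):
  seg 1: up by d11 = 15/16 → (0, 15/16)
  seg 2: right by d9 = -37/12 → (-37/12, 15/16)
  seg 3: up by d2 = 3/4 → (-37/12, 27/16)
  seg 4: down by d1 = 8 → (-37/12, -101/16)
  seg 5: right by d8 = 245 → (2903/12, -101/16)
  seg 6: left by d11 = 15/16 → (11567/48, -101/16)
  seg 7: down by d6 = -105/2 → (11567/48, 739/16)
  seg 8: left by d6 = -105/2 → (14087/48, 739/16)
  seg 9: right by d4 = 19/4 → (14315/48, 739/16)
  seg 10: up by d8 = 245 → (14315/48, 4659/16)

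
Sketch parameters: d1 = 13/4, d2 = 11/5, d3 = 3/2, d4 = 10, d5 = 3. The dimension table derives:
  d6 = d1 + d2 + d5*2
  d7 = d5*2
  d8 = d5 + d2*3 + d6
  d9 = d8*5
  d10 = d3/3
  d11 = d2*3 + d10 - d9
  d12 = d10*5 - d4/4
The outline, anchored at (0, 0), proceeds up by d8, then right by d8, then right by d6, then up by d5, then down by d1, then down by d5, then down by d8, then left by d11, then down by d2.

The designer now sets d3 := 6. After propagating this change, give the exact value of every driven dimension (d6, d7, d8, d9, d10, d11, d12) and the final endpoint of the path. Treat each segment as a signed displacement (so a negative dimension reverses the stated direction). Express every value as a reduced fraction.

Apply edit: d3 := 6
  d6 = d1 + d2 + d5*2 = 229/20
  d7 = d5*2 = 6
  d8 = d5 + d2*3 + d6 = 421/20
  d9 = d8*5 = 421/4
  d10 = d3/3 = 2
  d11 = d2*3 + d10 - d9 = -1933/20
  d12 = d10*5 - d4/4 = 15/2
Walk from origin (0, 0):
  seg 1: up by d8 = 421/20 → (0, 421/20)
  seg 2: right by d8 = 421/20 → (421/20, 421/20)
  seg 3: right by d6 = 229/20 → (65/2, 421/20)
  seg 4: up by d5 = 3 → (65/2, 481/20)
  seg 5: down by d1 = 13/4 → (65/2, 104/5)
  seg 6: down by d5 = 3 → (65/2, 89/5)
  seg 7: down by d8 = 421/20 → (65/2, -13/4)
  seg 8: left by d11 = -1933/20 → (2583/20, -13/4)
  seg 9: down by d2 = 11/5 → (2583/20, -109/20)

d6 = 229/20
d7 = 6
d8 = 421/20
d9 = 421/4
d10 = 2
d11 = -1933/20
d12 = 15/2
endpoint = (2583/20, -109/20)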